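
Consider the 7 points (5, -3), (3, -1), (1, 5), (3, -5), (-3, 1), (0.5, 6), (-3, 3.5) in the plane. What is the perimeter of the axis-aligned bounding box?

38

Width = max x − min x = 5 − (-3) = 8.
Height = max y − min y = 6 − (-5) = 11.
Perimeter = 2(8 + 11) = 38.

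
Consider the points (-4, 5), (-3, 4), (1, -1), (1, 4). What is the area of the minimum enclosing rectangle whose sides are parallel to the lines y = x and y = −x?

In coordinates u = x + y, v = x − y the rectangle is axis-aligned; the map (x,y)→(u,v) scales areas by 2.
u-values: 1, 1, 0, 5; range = 5 − 0 = 5.
v-values: -9, -7, 2, -3; range = 2 − (-9) = 11.
Area = (5 × 11) / 2 = 27.5.

27.5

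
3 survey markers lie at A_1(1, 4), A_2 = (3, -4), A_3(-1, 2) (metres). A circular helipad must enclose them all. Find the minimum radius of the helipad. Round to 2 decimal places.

4.12

Side lengths²: A_1A_2² = 68, A_1A_3² = 8, A_2A_3² = 52.
Since A_1A_2² = 68 ≥ 52 + 8 = 60, the angle opposite A_1A_2 is not acute, so the smallest enclosing circle has A_1A_2 as diameter.
Centre = midpoint of A_1A_2 = (2, 0), r² = 68/4 = 17.
r = √17 ≈ 4.12.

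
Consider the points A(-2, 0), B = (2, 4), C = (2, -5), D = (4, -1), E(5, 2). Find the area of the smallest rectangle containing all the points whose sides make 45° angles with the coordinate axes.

In coordinates u = x + y, v = x − y the rectangle is axis-aligned; the map (x,y)→(u,v) scales areas by 2.
u-values: -2, 6, -3, 3, 7; range = 7 − (-3) = 10.
v-values: -2, -2, 7, 5, 3; range = 7 − (-2) = 9.
Area = (10 × 9) / 2 = 45.

45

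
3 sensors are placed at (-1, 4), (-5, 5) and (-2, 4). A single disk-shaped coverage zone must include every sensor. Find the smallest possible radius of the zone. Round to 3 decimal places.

2.062

Call the three points A, B, C in the order given.
Side lengths²: AB² = 17, AC² = 1, BC² = 10.
Since AB² = 17 ≥ 10 + 1 = 11, the angle opposite AB is not acute, so the smallest enclosing circle has AB as diameter.
Centre = midpoint of AB = (-3, 4.5), r² = 17/4 = 4.25.
r = √(4.25) ≈ 2.062.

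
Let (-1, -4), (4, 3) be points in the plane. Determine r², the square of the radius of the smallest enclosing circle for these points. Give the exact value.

The smallest circle enclosing two points has them as diameter endpoints.
Centre = midpoint = (1.5, -0.5); r² = |(-1, -4)−(4, 3)|²/4 = 74/4 = 18.5.

18.5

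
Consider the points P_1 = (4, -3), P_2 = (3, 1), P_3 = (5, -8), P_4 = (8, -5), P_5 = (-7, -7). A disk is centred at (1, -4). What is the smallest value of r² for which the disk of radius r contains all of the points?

The required radius is the distance from (1, -4) to the farthest point.
Squared distances: 10, 29, 32, 50, 73.
Maximum is 73, attained at P_5.

73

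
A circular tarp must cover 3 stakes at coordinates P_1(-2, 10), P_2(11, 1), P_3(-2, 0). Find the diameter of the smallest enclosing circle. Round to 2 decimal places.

15.86

Side lengths²: P_1P_2² = 250, P_1P_3² = 100, P_2P_3² = 170.
Since P_1P_2² = 250 < 170 + 100 = 270, the triangle is acute, so the smallest enclosing circle is the circumcircle.
Circumcentre = (54/13, 5), r² = 10625/169.
Diameter = 2r = 2√(10625/169) ≈ 15.86.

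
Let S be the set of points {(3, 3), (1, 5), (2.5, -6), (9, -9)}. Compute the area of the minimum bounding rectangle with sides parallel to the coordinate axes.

112

x ranges over [1, 9], width 8.
y ranges over [-9, 5], height 14.
Area = 8 × 14 = 112.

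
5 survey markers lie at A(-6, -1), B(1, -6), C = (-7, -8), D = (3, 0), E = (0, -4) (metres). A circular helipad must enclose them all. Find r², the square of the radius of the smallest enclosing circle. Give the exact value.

The minimum enclosing circle of a finite set is fixed by two of the points (as a diameter) or three (as a circumcircle).
The farthest pair is C–D with squared distance 164. The circle on this segment as diameter has centre (-2, -4) and r² = 164/4 = 41.
Check A: distance² to centre = 25 ≤ 41, so it lies inside.
All remaining points lie in this disk, and no smaller disk contains both endpoints, so this is the minimum enclosing circle.

41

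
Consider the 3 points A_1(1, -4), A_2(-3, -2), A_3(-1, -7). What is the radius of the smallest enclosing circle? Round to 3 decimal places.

2.714

Side lengths²: A_1A_2² = 20, A_1A_3² = 13, A_2A_3² = 29.
Since A_2A_3² = 29 < 20 + 13 = 33, the triangle is acute, so the smallest enclosing circle is the circumcircle.
Circumcentre = (-1.6875, -4.375), r² = 7.36328125.
r = √(7.36328125) ≈ 2.714.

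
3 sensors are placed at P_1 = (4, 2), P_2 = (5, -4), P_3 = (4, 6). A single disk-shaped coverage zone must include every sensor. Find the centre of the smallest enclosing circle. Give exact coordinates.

Side lengths²: P_1P_2² = 37, P_1P_3² = 16, P_2P_3² = 101.
Since P_2P_3² = 101 ≥ 37 + 16 = 53, the angle opposite P_2P_3 is not acute, so the smallest enclosing circle has P_2P_3 as diameter.
Centre = midpoint of P_2P_3 = (4.5, 1), r² = 101/4 = 25.25.
Centre = (4.5, 1).

(4.5, 1)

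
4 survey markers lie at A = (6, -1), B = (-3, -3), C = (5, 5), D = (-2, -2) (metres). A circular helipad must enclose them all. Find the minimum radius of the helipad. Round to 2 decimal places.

5.66

A smallest enclosing disk is always determined by at most three of the input points on its boundary.
The farthest pair is B–C with squared distance 128. The circle on this segment as diameter has centre (1, 1) and r² = 128/4 = 32.
Check A: distance² to centre = 29 ≤ 32, so it lies inside.
All remaining points lie in this disk, and no smaller disk contains both endpoints, so this is the minimum enclosing circle.
r = √32 ≈ 5.66.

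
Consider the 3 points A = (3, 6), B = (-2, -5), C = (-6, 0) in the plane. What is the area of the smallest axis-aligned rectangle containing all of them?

99

x ranges over [-6, 3], width 9.
y ranges over [-5, 6], height 11.
Area = 9 × 11 = 99.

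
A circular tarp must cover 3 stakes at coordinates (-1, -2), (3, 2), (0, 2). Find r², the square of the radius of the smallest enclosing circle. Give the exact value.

8

Call the three points A, B, C in the order given.
Side lengths²: AB² = 32, AC² = 17, BC² = 9.
Since AB² = 32 ≥ 17 + 9 = 26, the angle opposite AB is not acute, so the smallest enclosing circle has AB as diameter.
Centre = midpoint of AB = (1, 0), r² = 32/4 = 8.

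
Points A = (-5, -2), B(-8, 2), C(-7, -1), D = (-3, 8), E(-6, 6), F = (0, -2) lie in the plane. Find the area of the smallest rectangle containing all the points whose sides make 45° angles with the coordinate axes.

91

In coordinates u = x + y, v = x − y the rectangle is axis-aligned; the map (x,y)→(u,v) scales areas by 2.
u-values: -7, -6, -8, 5, 0, -2; range = 5 − (-8) = 13.
v-values: -3, -10, -6, -11, -12, 2; range = 2 − (-12) = 14.
Area = (13 × 14) / 2 = 91.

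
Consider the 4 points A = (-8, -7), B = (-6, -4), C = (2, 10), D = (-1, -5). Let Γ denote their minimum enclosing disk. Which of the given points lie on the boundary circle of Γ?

By Welzl's lemma the MEC is supported by two points (diametrically opposite) or three points (on a circumcircle).
The farthest pair is A–C with squared distance 389. The circle on this segment as diameter has centre (-3, 1.5) and r² = 389/4 = 97.25.
Check B: distance² to centre = 39.25 ≤ 97.25, so it lies inside.
All remaining points lie in this disk, and no smaller disk contains both endpoints, so this is the minimum enclosing circle.
The points at distance exactly r from the centre are A, C — 2 points.

A, C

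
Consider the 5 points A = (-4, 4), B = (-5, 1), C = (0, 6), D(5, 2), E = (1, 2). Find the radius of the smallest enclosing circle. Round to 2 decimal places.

The farthest pair is B–D with squared distance 101. The circle on this segment as diameter has centre (0, 1.5) and r² = 101/4 = 25.25.
Check A: distance² to centre = 22.25 ≤ 25.25, so it lies inside.
All remaining points lie in this disk, and no smaller disk contains both endpoints, so this is the minimum enclosing circle.
r = √(25.25) ≈ 5.02.

5.02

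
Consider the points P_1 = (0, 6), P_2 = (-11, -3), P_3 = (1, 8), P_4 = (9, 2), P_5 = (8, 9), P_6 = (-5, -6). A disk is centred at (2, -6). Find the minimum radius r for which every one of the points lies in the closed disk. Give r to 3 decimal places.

16.155

The required radius is the distance from (2, -6) to the farthest point.
Squared distances: 148, 178, 197, 113, 261, 49.
Maximum is 261, attained at P_5.
r = √261 ≈ 16.155.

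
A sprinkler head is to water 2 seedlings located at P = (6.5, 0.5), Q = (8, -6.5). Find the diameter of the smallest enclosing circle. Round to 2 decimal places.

7.16

The smallest circle enclosing two points has them as diameter endpoints.
Centre = midpoint = (7.25, -3); r² = |PQ|²/4 = 51.25/4 = 12.8125.
Diameter = 2r = 2√(12.8125) ≈ 7.16.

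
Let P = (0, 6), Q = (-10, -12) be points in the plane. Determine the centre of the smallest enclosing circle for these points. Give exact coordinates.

(-5, -3)

The smallest circle enclosing two points has them as diameter endpoints.
Centre = midpoint = (-5, -3); r² = |PQ|²/4 = 424/4 = 106.
Centre = (-5, -3).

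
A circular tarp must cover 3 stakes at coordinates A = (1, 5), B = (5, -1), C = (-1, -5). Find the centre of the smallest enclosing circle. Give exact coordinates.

(0, 0)

Side lengths²: AB² = 52, AC² = 104, BC² = 52.
Since AC² = 104 ≥ 52 + 52 = 104, the angle opposite AC is not acute, so the smallest enclosing circle has AC as diameter.
Centre = midpoint of AC = (0, 0), r² = 104/4 = 26.
Centre = (0, 0).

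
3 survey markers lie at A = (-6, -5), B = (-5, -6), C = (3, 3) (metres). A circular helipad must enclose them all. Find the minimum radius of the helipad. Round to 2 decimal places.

6.03

Side lengths²: AB² = 2, AC² = 145, BC² = 145.
Since BC² = 145 < 145 + 2 = 147, the triangle is acute, so the smallest enclosing circle is the circumcircle.
Circumcentre = (-43/34, -43/34), r² = 21025/578.
r = √(21025/578) ≈ 6.03.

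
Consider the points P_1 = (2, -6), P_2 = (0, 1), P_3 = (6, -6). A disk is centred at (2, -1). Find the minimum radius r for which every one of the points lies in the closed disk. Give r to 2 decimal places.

The required radius is the distance from (2, -1) to the farthest point.
Squared distances: 25, 8, 41.
Maximum is 41, attained at P_3.
r = √41 ≈ 6.40.

6.40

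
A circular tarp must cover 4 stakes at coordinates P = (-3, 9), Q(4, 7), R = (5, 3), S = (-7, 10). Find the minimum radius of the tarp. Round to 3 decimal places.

6.946

By Welzl's lemma the MEC is supported by two points (diametrically opposite) or three points (on a circumcircle).
The farthest pair is R–S with squared distance 193. The circle on this segment as diameter has centre (-1, 6.5) and r² = 193/4 = 48.25.
Check P: distance² to centre = 10.25 ≤ 48.25, so it lies inside.
All remaining points lie in this disk, and no smaller disk contains both endpoints, so this is the minimum enclosing circle.
r = √(48.25) ≈ 6.946.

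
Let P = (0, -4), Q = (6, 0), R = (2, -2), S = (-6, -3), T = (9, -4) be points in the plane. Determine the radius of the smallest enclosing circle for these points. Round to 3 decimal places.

7.517

The minimum enclosing circle of a finite set is fixed by two of the points (as a diameter) or three (as a circumcircle).
The farthest pair is S–T with squared distance 226. The circle on this segment as diameter has centre (1.5, -3.5) and r² = 226/4 = 56.5.
Check P: distance² to centre = 2.5 ≤ 56.5, so it lies inside.
All remaining points lie in this disk, and no smaller disk contains both endpoints, so this is the minimum enclosing circle.
r = √(56.5) ≈ 7.517.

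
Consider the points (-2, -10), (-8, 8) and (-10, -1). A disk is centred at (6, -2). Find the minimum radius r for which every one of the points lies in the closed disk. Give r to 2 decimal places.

The required radius is the distance from (6, -2) to the farthest point.
Squared distances: 128, 296, 257.
Maximum is 296, attained at (-8, 8).
r = √296 ≈ 17.20.

17.20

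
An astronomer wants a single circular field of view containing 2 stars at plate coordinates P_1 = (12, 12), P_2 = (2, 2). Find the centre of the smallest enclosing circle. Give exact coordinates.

(7, 7)

The smallest circle enclosing two points has them as diameter endpoints.
Centre = midpoint = (7, 7); r² = |P_1P_2|²/4 = 200/4 = 50.
Centre = (7, 7).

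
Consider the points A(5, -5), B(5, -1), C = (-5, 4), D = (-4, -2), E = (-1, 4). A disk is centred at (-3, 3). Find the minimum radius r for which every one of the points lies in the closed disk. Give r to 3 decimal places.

11.314

The required radius is the distance from (-3, 3) to the farthest point.
Squared distances: 128, 80, 5, 26, 5.
Maximum is 128, attained at A.
r = √128 ≈ 11.314.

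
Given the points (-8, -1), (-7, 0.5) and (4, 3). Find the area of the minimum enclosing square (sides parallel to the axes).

144

The bounding box has width 12 and height 4.
An axis-aligned square enclosing the set must have side ≥ max(width, height).
So the minimum side is max(12, 4) = 12.
Area = 12² = 144.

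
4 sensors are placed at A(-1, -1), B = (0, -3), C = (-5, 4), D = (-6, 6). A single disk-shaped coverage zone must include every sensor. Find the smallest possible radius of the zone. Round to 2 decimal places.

5.41

The minimum enclosing circle of a finite set is fixed by two of the points (as a diameter) or three (as a circumcircle).
The farthest pair is B–D with squared distance 117. The circle on this segment as diameter has centre (-3, 1.5) and r² = 117/4 = 29.25.
Check A: distance² to centre = 10.25 ≤ 29.25, so it lies inside.
All remaining points lie in this disk, and no smaller disk contains both endpoints, so this is the minimum enclosing circle.
r = √(29.25) ≈ 5.41.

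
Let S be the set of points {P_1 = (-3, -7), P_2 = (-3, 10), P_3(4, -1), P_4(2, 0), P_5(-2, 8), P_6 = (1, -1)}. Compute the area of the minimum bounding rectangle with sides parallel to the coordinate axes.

119

x ranges over [-3, 4], width 7.
y ranges over [-7, 10], height 17.
Area = 7 × 17 = 119.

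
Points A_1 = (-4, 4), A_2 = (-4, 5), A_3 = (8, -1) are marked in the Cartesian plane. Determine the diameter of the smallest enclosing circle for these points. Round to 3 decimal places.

Side lengths²: A_1A_2² = 1, A_1A_3² = 169, A_2A_3² = 180.
Since A_2A_3² = 180 ≥ 169 + 1 = 170, the angle opposite A_2A_3 is not acute, so the smallest enclosing circle has A_2A_3 as diameter.
Centre = midpoint of A_2A_3 = (2, 2), r² = 180/4 = 45.
Diameter = 2r = 2√45 ≈ 13.416.

13.416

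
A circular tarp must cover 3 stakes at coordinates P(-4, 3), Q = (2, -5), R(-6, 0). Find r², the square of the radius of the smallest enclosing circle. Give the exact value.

Side lengths²: PQ² = 100, PR² = 13, QR² = 89.
Since PQ² = 100 < 89 + 13 = 102, the triangle is acute, so the smallest enclosing circle is the circumcircle.
Circumcentre = (-19/17, -37/34), r² = 28925/1156.

28925/1156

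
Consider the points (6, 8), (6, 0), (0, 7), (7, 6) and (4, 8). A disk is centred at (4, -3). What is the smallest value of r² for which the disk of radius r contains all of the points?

The required radius is the distance from (4, -3) to the farthest point.
Squared distances: 125, 13, 116, 90, 121.
Maximum is 125, attained at (6, 8).

125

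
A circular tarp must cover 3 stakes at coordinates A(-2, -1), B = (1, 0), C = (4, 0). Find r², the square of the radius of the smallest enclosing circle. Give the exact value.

Side lengths²: AB² = 10, AC² = 37, BC² = 9.
Since AC² = 37 ≥ 10 + 9 = 19, the angle opposite AC is not acute, so the smallest enclosing circle has AC as diameter.
Centre = midpoint of AC = (1, -0.5), r² = 37/4 = 9.25.

9.25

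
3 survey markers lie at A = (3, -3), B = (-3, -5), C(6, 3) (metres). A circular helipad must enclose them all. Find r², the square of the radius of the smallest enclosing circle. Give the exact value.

36.25

Side lengths²: AB² = 40, AC² = 45, BC² = 145.
Since BC² = 145 ≥ 45 + 40 = 85, the angle opposite BC is not acute, so the smallest enclosing circle has BC as diameter.
Centre = midpoint of BC = (1.5, -1), r² = 145/4 = 36.25.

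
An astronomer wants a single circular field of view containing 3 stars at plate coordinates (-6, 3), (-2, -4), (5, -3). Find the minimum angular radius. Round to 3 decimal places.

Call the three points A, B, C in the order given.
Side lengths²: AB² = 65, AC² = 157, BC² = 50.
Since AC² = 157 ≥ 65 + 50 = 115, the angle opposite AC is not acute, so the smallest enclosing circle has AC as diameter.
Centre = midpoint of AC = (-0.5, 0), r² = 157/4 = 39.25.
r = √(39.25) ≈ 6.265.

6.265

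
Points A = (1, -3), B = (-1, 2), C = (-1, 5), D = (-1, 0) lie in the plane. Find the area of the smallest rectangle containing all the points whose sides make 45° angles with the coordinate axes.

In coordinates u = x + y, v = x − y the rectangle is axis-aligned; the map (x,y)→(u,v) scales areas by 2.
u-values: -2, 1, 4, -1; range = 4 − (-2) = 6.
v-values: 4, -3, -6, -1; range = 4 − (-6) = 10.
Area = (6 × 10) / 2 = 30.

30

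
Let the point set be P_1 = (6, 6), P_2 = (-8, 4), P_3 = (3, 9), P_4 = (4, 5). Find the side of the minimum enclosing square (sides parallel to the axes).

14

The bounding box has width 14 and height 5.
An axis-aligned square enclosing the set must have side ≥ max(width, height).
So the minimum side is max(14, 5) = 14.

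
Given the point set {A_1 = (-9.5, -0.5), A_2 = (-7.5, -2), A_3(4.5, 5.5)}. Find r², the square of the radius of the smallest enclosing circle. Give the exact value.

Side lengths²: A_1A_2² = 6.25, A_1A_3² = 232, A_2A_3² = 200.25.
Since A_1A_3² = 232 ≥ 200.25 + 6.25 = 206.5, the angle opposite A_1A_3 is not acute, so the smallest enclosing circle has A_1A_3 as diameter.
Centre = midpoint of A_1A_3 = (-2.5, 2.5), r² = 232/4 = 58.

58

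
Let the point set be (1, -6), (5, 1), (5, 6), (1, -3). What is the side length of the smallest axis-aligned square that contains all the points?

12

The bounding box has width 4 and height 12.
An axis-aligned square enclosing the set must have side ≥ max(width, height).
So the minimum side is max(4, 12) = 12.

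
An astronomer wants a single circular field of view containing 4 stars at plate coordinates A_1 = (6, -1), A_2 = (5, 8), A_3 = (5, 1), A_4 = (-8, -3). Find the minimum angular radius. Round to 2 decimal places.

The farthest pair is A_2–A_4 with squared distance 290. The circle on this segment as diameter has centre (-1.5, 2.5) and r² = 290/4 = 72.5.
Check A_1: distance² to centre = 68.5 ≤ 72.5, so it lies inside.
All remaining points lie in this disk, and no smaller disk contains both endpoints, so this is the minimum enclosing circle.
r = √(72.5) ≈ 8.51.

8.51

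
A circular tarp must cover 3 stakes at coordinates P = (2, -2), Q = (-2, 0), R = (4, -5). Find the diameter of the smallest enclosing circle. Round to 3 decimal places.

Side lengths²: PQ² = 20, PR² = 13, QR² = 61.
Since QR² = 61 ≥ 20 + 13 = 33, the angle opposite QR is not acute, so the smallest enclosing circle has QR as diameter.
Centre = midpoint of QR = (1, -2.5), r² = 61/4 = 15.25.
Diameter = 2r = 2√(15.25) ≈ 7.810.

7.810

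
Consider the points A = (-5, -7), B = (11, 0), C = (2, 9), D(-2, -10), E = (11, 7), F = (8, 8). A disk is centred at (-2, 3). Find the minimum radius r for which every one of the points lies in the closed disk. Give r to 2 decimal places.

13.60

The required radius is the distance from (-2, 3) to the farthest point.
Squared distances: 109, 178, 52, 169, 185, 125.
Maximum is 185, attained at E.
r = √185 ≈ 13.60.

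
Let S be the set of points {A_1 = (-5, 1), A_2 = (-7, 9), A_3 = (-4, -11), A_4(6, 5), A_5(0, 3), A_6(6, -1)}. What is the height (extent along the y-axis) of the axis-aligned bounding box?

max y = 9, min y = -11, so height = 20.

20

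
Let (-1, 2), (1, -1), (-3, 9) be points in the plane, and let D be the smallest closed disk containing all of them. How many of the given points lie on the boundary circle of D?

2

Call the three points A, B, C in the order given.
Side lengths²: AB² = 13, AC² = 53, BC² = 116.
Since BC² = 116 ≥ 53 + 13 = 66, the angle opposite BC is not acute, so the smallest enclosing circle has BC as diameter.
Centre = midpoint of BC = (-1, 4), r² = 116/4 = 29.
The points at distance exactly r from the centre are (1, -1), (-3, 9) — 2 points.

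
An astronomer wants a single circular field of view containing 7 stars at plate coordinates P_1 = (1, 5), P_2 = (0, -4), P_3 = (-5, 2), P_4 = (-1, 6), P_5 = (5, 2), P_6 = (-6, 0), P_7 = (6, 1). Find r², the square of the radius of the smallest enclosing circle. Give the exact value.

The minimum enclosing circle of a finite set is fixed by two of the points (as a diameter) or three (as a circumcircle).
The farthest pair is P_6–P_7 with squared distance 145. The circle on this segment as diameter has centre (0, 0.5) and r² = 145/4 = 36.25.
Check P_1: distance² to centre = 21.25 ≤ 36.25, so it lies inside.
All remaining points lie in this disk, and no smaller disk contains both endpoints, so this is the minimum enclosing circle.

36.25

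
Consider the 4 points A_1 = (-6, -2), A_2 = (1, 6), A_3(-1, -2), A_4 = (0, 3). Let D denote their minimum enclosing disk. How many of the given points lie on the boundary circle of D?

2

By Welzl's lemma the MEC is supported by two points (diametrically opposite) or three points (on a circumcircle).
The farthest pair is A_1–A_2 with squared distance 113. The circle on this segment as diameter has centre (-2.5, 2) and r² = 113/4 = 28.25.
Check A_3: distance² to centre = 18.25 ≤ 28.25, so it lies inside.
All remaining points lie in this disk, and no smaller disk contains both endpoints, so this is the minimum enclosing circle.
The points at distance exactly r from the centre are A_1, A_2 — 2 points.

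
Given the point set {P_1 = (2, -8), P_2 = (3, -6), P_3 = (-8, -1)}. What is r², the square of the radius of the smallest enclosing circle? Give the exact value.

Side lengths²: P_1P_2² = 5, P_1P_3² = 149, P_2P_3² = 146.
Since P_1P_3² = 149 < 146 + 5 = 151, the triangle is acute, so the smallest enclosing circle is the circumcircle.
Circumcentre = (-155/54, -233/54), r² = 54385/1458.

54385/1458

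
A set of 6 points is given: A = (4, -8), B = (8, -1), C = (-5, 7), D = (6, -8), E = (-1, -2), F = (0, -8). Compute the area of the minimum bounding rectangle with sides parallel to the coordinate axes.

195

x ranges over [-5, 8], width 13.
y ranges over [-8, 7], height 15.
Area = 13 × 15 = 195.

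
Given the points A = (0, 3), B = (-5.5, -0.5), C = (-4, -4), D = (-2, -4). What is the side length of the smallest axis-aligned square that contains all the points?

7

The bounding box has width 5.5 and height 7.
An axis-aligned square enclosing the set must have side ≥ max(width, height).
So the minimum side is max(5.5, 7) = 7.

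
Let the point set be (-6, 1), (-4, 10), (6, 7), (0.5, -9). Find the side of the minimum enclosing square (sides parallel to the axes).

19

The bounding box has width 12 and height 19.
An axis-aligned square enclosing the set must have side ≥ max(width, height).
So the minimum side is max(12, 19) = 19.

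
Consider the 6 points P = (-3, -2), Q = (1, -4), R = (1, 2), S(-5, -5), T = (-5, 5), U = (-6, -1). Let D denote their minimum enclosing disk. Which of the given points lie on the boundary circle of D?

Q, S, T

By Welzl's lemma the MEC is supported by two points (diametrically opposite) or three points (on a circumcircle).
The minimum enclosing circle is determined by three boundary points: Q, S, T.
Their circumcentre is (-2.75, 0) with r² = 30.0625.
The farthest remaining point R is at distance² 18.0625 ≤ 30.0625.
The points at distance exactly r from the centre are Q, S, T — 3 points.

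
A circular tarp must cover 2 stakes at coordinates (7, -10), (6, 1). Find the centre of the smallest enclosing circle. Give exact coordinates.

(6.5, -4.5)

The smallest circle enclosing two points has them as diameter endpoints.
Centre = midpoint = (6.5, -4.5); r² = |(7, -10)−(6, 1)|²/4 = 122/4 = 30.5.
Centre = (6.5, -4.5).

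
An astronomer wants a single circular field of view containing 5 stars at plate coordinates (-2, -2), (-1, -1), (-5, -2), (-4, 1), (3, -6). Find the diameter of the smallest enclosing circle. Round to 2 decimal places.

9.90

A smallest enclosing disk is always determined by at most three of the input points on its boundary.
The farthest pair is (-4, 1)–(3, -6) with squared distance 98. The circle on this segment as diameter has centre (-0.5, -2.5) and r² = 98/4 = 24.5.
Check (-2, -2): distance² to centre = 2.5 ≤ 24.5, so it lies inside.
All remaining points lie in this disk, and no smaller disk contains both endpoints, so this is the minimum enclosing circle.
Diameter = 2r = 2√(24.5) ≈ 9.90.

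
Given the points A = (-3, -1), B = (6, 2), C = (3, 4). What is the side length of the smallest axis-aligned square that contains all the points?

9

The bounding box has width 9 and height 5.
An axis-aligned square enclosing the set must have side ≥ max(width, height).
So the minimum side is max(9, 5) = 9.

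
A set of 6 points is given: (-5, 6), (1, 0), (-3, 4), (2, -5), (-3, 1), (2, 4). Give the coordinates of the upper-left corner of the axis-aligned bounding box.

(-5, 6)

x-range [-5, 2], y-range [-5, 6].
The upper-left corner is (-5, 6).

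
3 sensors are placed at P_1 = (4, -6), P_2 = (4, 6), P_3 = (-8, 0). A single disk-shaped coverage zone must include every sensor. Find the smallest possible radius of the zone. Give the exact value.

Side lengths²: P_1P_2² = 144, P_1P_3² = 180, P_2P_3² = 180.
Since P_2P_3² = 180 < 180 + 144 = 324, the triangle is acute, so the smallest enclosing circle is the circumcircle.
Circumcentre = (-0.5, 0), r² = 56.25.
r = √(56.25) = 7.5.

7.5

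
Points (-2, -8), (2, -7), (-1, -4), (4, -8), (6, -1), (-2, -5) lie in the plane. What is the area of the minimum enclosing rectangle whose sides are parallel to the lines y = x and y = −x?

In coordinates u = x + y, v = x − y the rectangle is axis-aligned; the map (x,y)→(u,v) scales areas by 2.
u-values: -10, -5, -5, -4, 5, -7; range = 5 − (-10) = 15.
v-values: 6, 9, 3, 12, 7, 3; range = 12 − 3 = 9.
Area = (15 × 9) / 2 = 67.5.

67.5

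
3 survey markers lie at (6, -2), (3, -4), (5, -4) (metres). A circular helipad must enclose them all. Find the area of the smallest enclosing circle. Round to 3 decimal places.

10.210

Call the three points A, B, C in the order given.
Side lengths²: AB² = 13, AC² = 5, BC² = 4.
Since AB² = 13 ≥ 5 + 4 = 9, the angle opposite AB is not acute, so the smallest enclosing circle has AB as diameter.
Centre = midpoint of AB = (4.5, -3), r² = 13/4 = 3.25.
Area = π·r² = π·3.25 ≈ 10.210.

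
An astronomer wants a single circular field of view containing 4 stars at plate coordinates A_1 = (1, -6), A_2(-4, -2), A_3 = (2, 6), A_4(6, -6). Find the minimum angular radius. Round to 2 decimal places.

The minimum enclosing circle is determined by three boundary points: A_2, A_3, A_4.
Their circumcentre is (31/13, -7/13) with r² = 7250/169.
The farthest remaining point A_1 is at distance² 5365/169 ≤ 7250/169.
r = √(7250/169) ≈ 6.55.

6.55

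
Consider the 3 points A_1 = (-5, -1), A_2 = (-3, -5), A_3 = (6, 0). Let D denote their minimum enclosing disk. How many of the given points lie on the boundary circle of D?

3

Side lengths²: A_1A_2² = 20, A_1A_3² = 122, A_2A_3² = 106.
Since A_1A_3² = 122 < 106 + 20 = 126, the triangle is acute, so the smallest enclosing circle is the circumcircle.
Circumcentre = (12/23, -17/23), r² = 16165/529.
The points at distance exactly r from the centre are A_1, A_2, A_3 — 3 points.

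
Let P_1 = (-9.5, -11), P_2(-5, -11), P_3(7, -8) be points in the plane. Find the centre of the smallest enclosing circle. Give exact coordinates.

(-1.25, -9.5)

Side lengths²: P_1P_2² = 20.25, P_1P_3² = 281.25, P_2P_3² = 153.
Since P_1P_3² = 281.25 ≥ 153 + 20.25 = 173.25, the angle opposite P_1P_3 is not acute, so the smallest enclosing circle has P_1P_3 as diameter.
Centre = midpoint of P_1P_3 = (-1.25, -9.5), r² = 281.25/4 = 70.3125.
Centre = (-1.25, -9.5).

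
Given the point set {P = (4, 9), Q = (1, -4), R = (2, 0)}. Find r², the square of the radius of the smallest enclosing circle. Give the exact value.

44.5

Side lengths²: PQ² = 178, PR² = 85, QR² = 17.
Since PQ² = 178 ≥ 85 + 17 = 102, the angle opposite PQ is not acute, so the smallest enclosing circle has PQ as diameter.
Centre = midpoint of PQ = (2.5, 2.5), r² = 178/4 = 44.5.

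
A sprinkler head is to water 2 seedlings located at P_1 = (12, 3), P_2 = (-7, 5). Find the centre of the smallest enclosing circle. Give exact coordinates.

(2.5, 4)

The smallest circle enclosing two points has them as diameter endpoints.
Centre = midpoint = (2.5, 4); r² = |P_1P_2|²/4 = 365/4 = 91.25.
Centre = (2.5, 4).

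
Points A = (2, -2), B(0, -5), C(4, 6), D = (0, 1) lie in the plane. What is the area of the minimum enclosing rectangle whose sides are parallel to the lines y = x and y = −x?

52.5

In coordinates u = x + y, v = x − y the rectangle is axis-aligned; the map (x,y)→(u,v) scales areas by 2.
u-values: 0, -5, 10, 1; range = 10 − (-5) = 15.
v-values: 4, 5, -2, -1; range = 5 − (-2) = 7.
Area = (15 × 7) / 2 = 52.5.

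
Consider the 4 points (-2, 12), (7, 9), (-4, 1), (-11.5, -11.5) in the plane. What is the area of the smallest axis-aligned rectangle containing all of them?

x ranges over [-11.5, 7], width 18.5.
y ranges over [-11.5, 12], height 23.5.
Area = 18.5 × 23.5 = 434.75.

434.75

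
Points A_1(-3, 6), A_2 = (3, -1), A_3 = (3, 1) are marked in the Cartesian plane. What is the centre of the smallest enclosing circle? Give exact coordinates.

Side lengths²: A_1A_2² = 85, A_1A_3² = 61, A_2A_3² = 4.
Since A_1A_2² = 85 ≥ 61 + 4 = 65, the angle opposite A_1A_2 is not acute, so the smallest enclosing circle has A_1A_2 as diameter.
Centre = midpoint of A_1A_2 = (0, 2.5), r² = 85/4 = 21.25.
Centre = (0, 2.5).

(0, 2.5)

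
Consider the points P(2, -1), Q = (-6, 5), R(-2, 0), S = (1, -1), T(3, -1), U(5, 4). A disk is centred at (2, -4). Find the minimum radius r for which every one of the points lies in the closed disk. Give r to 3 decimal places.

The required radius is the distance from (2, -4) to the farthest point.
Squared distances: 9, 145, 32, 10, 10, 73.
Maximum is 145, attained at Q.
r = √145 ≈ 12.042.

12.042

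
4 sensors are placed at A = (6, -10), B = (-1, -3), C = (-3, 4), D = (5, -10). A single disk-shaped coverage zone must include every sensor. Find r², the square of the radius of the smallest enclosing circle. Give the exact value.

69.25

The minimum enclosing circle of a finite set is fixed by two of the points (as a diameter) or three (as a circumcircle).
The farthest pair is A–C with squared distance 277. The circle on this segment as diameter has centre (1.5, -3) and r² = 277/4 = 69.25.
Check B: distance² to centre = 6.25 ≤ 69.25, so it lies inside.
All remaining points lie in this disk, and no smaller disk contains both endpoints, so this is the minimum enclosing circle.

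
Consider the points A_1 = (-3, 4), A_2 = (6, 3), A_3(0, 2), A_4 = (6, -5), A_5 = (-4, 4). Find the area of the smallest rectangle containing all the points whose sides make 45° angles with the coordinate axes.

85.5

In coordinates u = x + y, v = x − y the rectangle is axis-aligned; the map (x,y)→(u,v) scales areas by 2.
u-values: 1, 9, 2, 1, 0; range = 9 − 0 = 9.
v-values: -7, 3, -2, 11, -8; range = 11 − (-8) = 19.
Area = (9 × 19) / 2 = 85.5.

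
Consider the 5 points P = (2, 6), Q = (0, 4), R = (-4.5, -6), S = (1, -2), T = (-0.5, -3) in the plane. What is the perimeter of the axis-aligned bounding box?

37

Width = max x − min x = 2 − (-4.5) = 6.5.
Height = max y − min y = 6 − (-6) = 12.
Perimeter = 2(6.5 + 12) = 37.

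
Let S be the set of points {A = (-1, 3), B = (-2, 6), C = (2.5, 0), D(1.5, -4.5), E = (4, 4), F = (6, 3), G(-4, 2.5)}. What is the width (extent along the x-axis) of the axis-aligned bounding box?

10

max x = 6, min x = -4, so width = 10.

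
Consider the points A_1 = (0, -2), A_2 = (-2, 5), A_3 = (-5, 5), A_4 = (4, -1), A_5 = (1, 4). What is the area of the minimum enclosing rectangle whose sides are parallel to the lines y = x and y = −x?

In coordinates u = x + y, v = x − y the rectangle is axis-aligned; the map (x,y)→(u,v) scales areas by 2.
u-values: -2, 3, 0, 3, 5; range = 5 − (-2) = 7.
v-values: 2, -7, -10, 5, -3; range = 5 − (-10) = 15.
Area = (7 × 15) / 2 = 52.5.

52.5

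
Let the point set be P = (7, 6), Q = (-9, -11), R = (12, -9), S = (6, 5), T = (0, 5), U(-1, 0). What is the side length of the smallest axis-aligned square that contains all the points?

The bounding box has width 21 and height 17.
An axis-aligned square enclosing the set must have side ≥ max(width, height).
So the minimum side is max(21, 17) = 21.

21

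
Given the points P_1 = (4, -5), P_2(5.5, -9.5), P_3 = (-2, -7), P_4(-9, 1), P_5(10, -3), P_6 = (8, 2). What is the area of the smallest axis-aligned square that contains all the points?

The bounding box has width 19 and height 11.5.
An axis-aligned square enclosing the set must have side ≥ max(width, height).
So the minimum side is max(19, 11.5) = 19.
Area = 19² = 361.

361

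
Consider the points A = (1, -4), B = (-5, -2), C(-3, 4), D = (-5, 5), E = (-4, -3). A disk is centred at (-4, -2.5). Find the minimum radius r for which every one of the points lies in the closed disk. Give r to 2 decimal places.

The required radius is the distance from (-4, -2.5) to the farthest point.
Squared distances: 27.25, 1.25, 43.25, 57.25, 0.25.
Maximum is 57.25, attained at D.
r = √(57.25) ≈ 7.57.

7.57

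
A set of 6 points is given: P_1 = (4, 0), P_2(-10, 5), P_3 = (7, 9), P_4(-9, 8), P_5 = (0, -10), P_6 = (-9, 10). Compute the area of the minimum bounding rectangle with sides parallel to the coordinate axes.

x ranges over [-10, 7], width 17.
y ranges over [-10, 10], height 20.
Area = 17 × 20 = 340.

340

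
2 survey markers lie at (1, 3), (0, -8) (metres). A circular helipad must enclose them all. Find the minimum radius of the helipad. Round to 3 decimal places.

The smallest circle enclosing two points has them as diameter endpoints.
Centre = midpoint = (0.5, -2.5); r² = |(1, 3)−(0, -8)|²/4 = 122/4 = 30.5.
r = √(30.5) ≈ 5.523.

5.523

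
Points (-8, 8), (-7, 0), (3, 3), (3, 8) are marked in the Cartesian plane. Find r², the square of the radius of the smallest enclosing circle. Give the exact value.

41.640625

The minimum enclosing circle is determined by three boundary points: (-8, 8), (-7, 0), (3, 8).
Their circumcentre is (-2.5, 4.625) with r² = 41.640625.
The farthest remaining point (3, 3) is at distance² 32.890625 ≤ 41.640625.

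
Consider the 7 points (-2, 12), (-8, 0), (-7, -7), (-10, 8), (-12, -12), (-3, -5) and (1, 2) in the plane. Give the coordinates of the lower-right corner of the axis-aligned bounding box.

x-range [-12, 1], y-range [-12, 12].
The lower-right corner is (1, -12).

(1, -12)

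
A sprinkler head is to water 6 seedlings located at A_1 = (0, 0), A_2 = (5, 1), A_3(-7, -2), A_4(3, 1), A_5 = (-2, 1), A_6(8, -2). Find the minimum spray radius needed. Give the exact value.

The minimum enclosing circle of a finite set is fixed by two of the points (as a diameter) or three (as a circumcircle).
The farthest pair is A_3–A_6 with squared distance 225. The circle on this segment as diameter has centre (0.5, -2) and r² = 225/4 = 56.25.
Check A_1: distance² to centre = 4.25 ≤ 56.25, so it lies inside.
All remaining points lie in this disk, and no smaller disk contains both endpoints, so this is the minimum enclosing circle.
r = √(56.25) = 7.5.

7.5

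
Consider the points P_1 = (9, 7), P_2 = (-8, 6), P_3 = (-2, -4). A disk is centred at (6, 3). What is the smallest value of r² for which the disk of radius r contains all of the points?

205

The required radius is the distance from (6, 3) to the farthest point.
Squared distances: 25, 205, 113.
Maximum is 205, attained at P_2.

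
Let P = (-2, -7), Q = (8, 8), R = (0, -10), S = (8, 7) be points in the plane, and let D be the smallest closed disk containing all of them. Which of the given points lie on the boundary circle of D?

By Welzl's lemma the MEC is supported by two points (diametrically opposite) or three points (on a circumcircle).
The farthest pair is Q–R with squared distance 388. The circle on this segment as diameter has centre (4, -1) and r² = 388/4 = 97.
Check P: distance² to centre = 72 ≤ 97, so it lies inside.
All remaining points lie in this disk, and no smaller disk contains both endpoints, so this is the minimum enclosing circle.
The points at distance exactly r from the centre are Q, R — 2 points.

Q, R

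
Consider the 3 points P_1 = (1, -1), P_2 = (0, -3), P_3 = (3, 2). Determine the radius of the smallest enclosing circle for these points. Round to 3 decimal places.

Side lengths²: P_1P_2² = 5, P_1P_3² = 13, P_2P_3² = 34.
Since P_2P_3² = 34 ≥ 13 + 5 = 18, the angle opposite P_2P_3 is not acute, so the smallest enclosing circle has P_2P_3 as diameter.
Centre = midpoint of P_2P_3 = (1.5, -0.5), r² = 34/4 = 8.5.
r = √(8.5) ≈ 2.915.

2.915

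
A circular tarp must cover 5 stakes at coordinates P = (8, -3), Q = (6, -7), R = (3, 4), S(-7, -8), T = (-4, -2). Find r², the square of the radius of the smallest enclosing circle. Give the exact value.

11285/169

The minimum enclosing circle of a finite set is fixed by two of the points (as a diameter) or three (as a circumcircle).
The minimum enclosing circle is determined by three boundary points: P, R, S.
Their circumcentre is (-2/13, -46/13) with r² = 11285/169.
The farthest remaining point Q is at distance² 8425/169 ≤ 11285/169.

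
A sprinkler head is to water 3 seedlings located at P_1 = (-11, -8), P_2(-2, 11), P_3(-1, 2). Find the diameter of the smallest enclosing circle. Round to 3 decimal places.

21.024

Side lengths²: P_1P_2² = 442, P_1P_3² = 200, P_2P_3² = 82.
Since P_1P_2² = 442 ≥ 200 + 82 = 282, the angle opposite P_1P_2 is not acute, so the smallest enclosing circle has P_1P_2 as diameter.
Centre = midpoint of P_1P_2 = (-6.5, 1.5), r² = 442/4 = 110.5.
Diameter = 2r = 2√(110.5) ≈ 21.024.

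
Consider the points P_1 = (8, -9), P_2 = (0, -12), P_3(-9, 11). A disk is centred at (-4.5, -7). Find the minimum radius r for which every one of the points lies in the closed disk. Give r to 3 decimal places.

The required radius is the distance from (-4.5, -7) to the farthest point.
Squared distances: 160.25, 45.25, 344.25.
Maximum is 344.25, attained at P_3.
r = √(344.25) ≈ 18.554.

18.554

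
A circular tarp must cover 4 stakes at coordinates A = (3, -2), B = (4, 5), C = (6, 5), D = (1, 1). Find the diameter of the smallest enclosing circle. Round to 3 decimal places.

The minimum enclosing circle of a finite set is fixed by two of the points (as a diameter) or three (as a circumcircle).
The farthest pair is A–C with squared distance 58. The circle on this segment as diameter has centre (4.5, 1.5) and r² = 58/4 = 14.5.
Check B: distance² to centre = 12.5 ≤ 14.5, so it lies inside.
All remaining points lie in this disk, and no smaller disk contains both endpoints, so this is the minimum enclosing circle.
Diameter = 2r = 2√(14.5) ≈ 7.616.

7.616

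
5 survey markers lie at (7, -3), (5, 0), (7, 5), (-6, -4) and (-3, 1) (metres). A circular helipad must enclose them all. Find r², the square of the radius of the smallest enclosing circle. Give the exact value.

62.5

The minimum enclosing circle of a finite set is fixed by two of the points (as a diameter) or three (as a circumcircle).
The farthest pair is (7, 5)–(-6, -4) with squared distance 250. The circle on this segment as diameter has centre (0.5, 0.5) and r² = 250/4 = 62.5.
Check (7, -3): distance² to centre = 54.5 ≤ 62.5, so it lies inside.
All remaining points lie in this disk, and no smaller disk contains both endpoints, so this is the minimum enclosing circle.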